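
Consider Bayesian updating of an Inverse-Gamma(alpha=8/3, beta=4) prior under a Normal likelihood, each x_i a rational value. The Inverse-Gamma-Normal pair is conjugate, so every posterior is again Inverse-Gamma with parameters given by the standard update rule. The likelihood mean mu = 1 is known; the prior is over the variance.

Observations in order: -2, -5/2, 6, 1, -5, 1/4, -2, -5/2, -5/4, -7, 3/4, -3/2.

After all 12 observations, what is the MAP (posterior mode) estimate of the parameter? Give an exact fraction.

8997/928

obs 1: x=-2 → posterior Inverse-Gamma(19/6, 17/2)
obs 2: x=-5/2 → posterior Inverse-Gamma(11/3, 117/8)
obs 3: x=6 → posterior Inverse-Gamma(25/6, 217/8)
obs 4: x=1 → posterior Inverse-Gamma(14/3, 217/8)
obs 5: x=-5 → posterior Inverse-Gamma(31/6, 361/8)
obs 6: x=1/4 → posterior Inverse-Gamma(17/3, 1453/32)
obs 7: x=-2 → posterior Inverse-Gamma(37/6, 1597/32)
obs 8: x=-5/2 → posterior Inverse-Gamma(20/3, 1793/32)
obs 9: x=-5/4 → posterior Inverse-Gamma(43/6, 937/16)
obs 10: x=-7 → posterior Inverse-Gamma(23/3, 1449/16)
obs 11: x=3/4 → posterior Inverse-Gamma(49/6, 2899/32)
obs 12: x=-3/2 → posterior Inverse-Gamma(26/3, 2999/32)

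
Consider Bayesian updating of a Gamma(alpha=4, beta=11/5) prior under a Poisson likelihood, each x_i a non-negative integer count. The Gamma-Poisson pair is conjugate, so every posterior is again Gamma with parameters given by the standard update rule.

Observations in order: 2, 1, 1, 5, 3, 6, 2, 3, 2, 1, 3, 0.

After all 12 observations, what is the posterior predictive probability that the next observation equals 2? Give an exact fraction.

173152345034984312539012652987482787472851330822744758876825091775/673714244479443388136223113681114772507500518476122870327202021376

obs 1: x=2 → posterior Gamma(6, 16/5)
obs 2: x=1 → posterior Gamma(7, 21/5)
obs 3: x=1 → posterior Gamma(8, 26/5)
obs 4: x=5 → posterior Gamma(13, 31/5)
obs 5: x=3 → posterior Gamma(16, 36/5)
obs 6: x=6 → posterior Gamma(22, 41/5)
obs 7: x=2 → posterior Gamma(24, 46/5)
obs 8: x=3 → posterior Gamma(27, 51/5)
obs 9: x=2 → posterior Gamma(29, 56/5)
obs 10: x=1 → posterior Gamma(30, 61/5)
obs 11: x=3 → posterior Gamma(33, 66/5)
obs 12: x=0 → posterior Gamma(33, 71/5)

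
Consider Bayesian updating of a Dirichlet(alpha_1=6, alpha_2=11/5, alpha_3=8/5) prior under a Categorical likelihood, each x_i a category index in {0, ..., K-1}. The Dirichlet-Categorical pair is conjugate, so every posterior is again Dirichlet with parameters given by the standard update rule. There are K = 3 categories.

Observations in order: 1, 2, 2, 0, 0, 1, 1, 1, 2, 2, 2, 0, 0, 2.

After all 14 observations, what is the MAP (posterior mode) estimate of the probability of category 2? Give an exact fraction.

obs 1: x=1 → posterior Dirichlet(6, 16/5, 8/5)
obs 2: x=2 → posterior Dirichlet(6, 16/5, 13/5)
obs 3: x=2 → posterior Dirichlet(6, 16/5, 18/5)
obs 4: x=0 → posterior Dirichlet(7, 16/5, 18/5)
obs 5: x=0 → posterior Dirichlet(8, 16/5, 18/5)
obs 6: x=1 → posterior Dirichlet(8, 21/5, 18/5)
obs 7: x=1 → posterior Dirichlet(8, 26/5, 18/5)
obs 8: x=1 → posterior Dirichlet(8, 31/5, 18/5)
obs 9: x=2 → posterior Dirichlet(8, 31/5, 23/5)
obs 10: x=2 → posterior Dirichlet(8, 31/5, 28/5)
obs 11: x=2 → posterior Dirichlet(8, 31/5, 33/5)
obs 12: x=0 → posterior Dirichlet(9, 31/5, 33/5)
obs 13: x=0 → posterior Dirichlet(10, 31/5, 33/5)
obs 14: x=2 → posterior Dirichlet(10, 31/5, 38/5)

33/104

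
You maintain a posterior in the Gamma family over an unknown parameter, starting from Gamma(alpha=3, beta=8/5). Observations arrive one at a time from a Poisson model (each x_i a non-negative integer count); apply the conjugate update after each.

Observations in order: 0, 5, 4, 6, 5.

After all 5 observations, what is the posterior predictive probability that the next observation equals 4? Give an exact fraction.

obs 1: x=0 → posterior Gamma(3, 13/5)
obs 2: x=5 → posterior Gamma(8, 18/5)
obs 3: x=4 → posterior Gamma(12, 23/5)
obs 4: x=6 → posterior Gamma(18, 28/5)
obs 5: x=5 → posterior Gamma(23, 33/5)

393832753216354606865341901005567843171875/2254899098557054915868180806023930336772096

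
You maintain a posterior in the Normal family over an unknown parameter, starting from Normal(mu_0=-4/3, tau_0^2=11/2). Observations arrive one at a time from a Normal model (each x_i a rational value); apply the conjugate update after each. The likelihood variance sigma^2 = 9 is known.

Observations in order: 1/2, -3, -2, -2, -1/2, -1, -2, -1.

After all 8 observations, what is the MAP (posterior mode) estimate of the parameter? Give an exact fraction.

obs 1: x=1/2 → posterior Normal(-37/58, 99/29)
obs 2: x=-3 → posterior Normal(-103/80, 99/40)
obs 3: x=-2 → posterior Normal(-49/34, 33/17)
obs 4: x=-2 → posterior Normal(-191/124, 99/62)
obs 5: x=-1/2 → posterior Normal(-101/73, 99/73)
obs 6: x=-1 → posterior Normal(-4/3, 33/28)
obs 7: x=-2 → posterior Normal(-134/95, 99/95)
obs 8: x=-1 → posterior Normal(-145/106, 99/106)

-145/106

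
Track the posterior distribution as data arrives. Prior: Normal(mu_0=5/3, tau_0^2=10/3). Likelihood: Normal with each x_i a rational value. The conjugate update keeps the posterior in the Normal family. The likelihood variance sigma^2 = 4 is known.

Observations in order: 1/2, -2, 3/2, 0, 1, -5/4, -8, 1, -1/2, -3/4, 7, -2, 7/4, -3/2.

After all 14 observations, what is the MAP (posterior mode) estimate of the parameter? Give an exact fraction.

-25/304

obs 1: x=1/2 → posterior Normal(25/22, 20/11)
obs 2: x=-2 → posterior Normal(5/32, 5/4)
obs 3: x=3/2 → posterior Normal(10/21, 20/21)
obs 4: x=0 → posterior Normal(5/13, 10/13)
obs 5: x=1 → posterior Normal(15/31, 20/31)
obs 6: x=-5/4 → posterior Normal(35/144, 5/9)
obs 7: x=-8 → posterior Normal(-125/164, 20/41)
obs 8: x=1 → posterior Normal(-105/184, 10/23)
obs 9: x=-1/2 → posterior Normal(-115/204, 20/51)
obs 10: x=-3/4 → posterior Normal(-65/112, 5/14)
obs 11: x=7 → posterior Normal(5/122, 20/61)
obs 12: x=-2 → posterior Normal(-5/44, 10/33)
obs 13: x=7/4 → posterior Normal(5/284, 20/71)
obs 14: x=-3/2 → posterior Normal(-25/304, 5/19)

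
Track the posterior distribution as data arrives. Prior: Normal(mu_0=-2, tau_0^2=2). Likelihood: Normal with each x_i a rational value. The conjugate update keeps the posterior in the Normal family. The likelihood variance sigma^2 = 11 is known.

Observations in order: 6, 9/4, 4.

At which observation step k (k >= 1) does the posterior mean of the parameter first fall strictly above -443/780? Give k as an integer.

k = 2

obs 1: x=6 → posterior Normal(-10/13, 22/13)
obs 2: x=9/4 → posterior Normal(-11/30, 22/15)
obs 3: x=4 → posterior Normal(5/34, 22/17)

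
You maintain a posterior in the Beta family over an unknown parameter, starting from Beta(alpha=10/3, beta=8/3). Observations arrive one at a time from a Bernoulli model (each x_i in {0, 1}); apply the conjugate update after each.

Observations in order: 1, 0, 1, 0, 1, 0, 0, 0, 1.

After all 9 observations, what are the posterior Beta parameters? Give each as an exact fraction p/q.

obs 1: x=1 → posterior Beta(13/3, 8/3)
obs 2: x=0 → posterior Beta(13/3, 11/3)
obs 3: x=1 → posterior Beta(16/3, 11/3)
obs 4: x=0 → posterior Beta(16/3, 14/3)
obs 5: x=1 → posterior Beta(19/3, 14/3)
obs 6: x=0 → posterior Beta(19/3, 17/3)
obs 7: x=0 → posterior Beta(19/3, 20/3)
obs 8: x=0 → posterior Beta(19/3, 23/3)
obs 9: x=1 → posterior Beta(22/3, 23/3)

alpha=22/3, beta=23/3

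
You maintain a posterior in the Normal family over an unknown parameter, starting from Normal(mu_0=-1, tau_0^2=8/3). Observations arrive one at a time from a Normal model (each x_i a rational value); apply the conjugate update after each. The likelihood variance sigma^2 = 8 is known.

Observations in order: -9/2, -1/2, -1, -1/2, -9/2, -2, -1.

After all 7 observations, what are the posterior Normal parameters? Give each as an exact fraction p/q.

obs 1: x=-9/2 → posterior Normal(-15/8, 2)
obs 2: x=-1/2 → posterior Normal(-8/5, 8/5)
obs 3: x=-1 → posterior Normal(-3/2, 4/3)
obs 4: x=-1/2 → posterior Normal(-19/14, 8/7)
obs 5: x=-9/2 → posterior Normal(-7/4, 1)
obs 6: x=-2 → posterior Normal(-16/9, 8/9)
obs 7: x=-1 → posterior Normal(-17/10, 4/5)

mu_0=-17/10, tau_0^2=4/5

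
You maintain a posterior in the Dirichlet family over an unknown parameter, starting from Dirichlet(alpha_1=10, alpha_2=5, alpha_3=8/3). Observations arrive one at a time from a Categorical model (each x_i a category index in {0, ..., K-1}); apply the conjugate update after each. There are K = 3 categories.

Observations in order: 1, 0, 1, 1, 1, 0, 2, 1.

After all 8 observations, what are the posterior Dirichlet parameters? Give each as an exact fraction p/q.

obs 1: x=1 → posterior Dirichlet(10, 6, 8/3)
obs 2: x=0 → posterior Dirichlet(11, 6, 8/3)
obs 3: x=1 → posterior Dirichlet(11, 7, 8/3)
obs 4: x=1 → posterior Dirichlet(11, 8, 8/3)
obs 5: x=1 → posterior Dirichlet(11, 9, 8/3)
obs 6: x=0 → posterior Dirichlet(12, 9, 8/3)
obs 7: x=2 → posterior Dirichlet(12, 9, 11/3)
obs 8: x=1 → posterior Dirichlet(12, 10, 11/3)

alpha_1=12, alpha_2=10, alpha_3=11/3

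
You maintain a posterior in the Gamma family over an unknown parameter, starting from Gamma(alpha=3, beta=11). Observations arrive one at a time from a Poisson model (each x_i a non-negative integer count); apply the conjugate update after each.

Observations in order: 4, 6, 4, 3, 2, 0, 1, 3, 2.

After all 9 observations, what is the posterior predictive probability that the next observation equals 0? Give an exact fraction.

obs 1: x=4 → posterior Gamma(7, 12)
obs 2: x=6 → posterior Gamma(13, 13)
obs 3: x=4 → posterior Gamma(17, 14)
obs 4: x=3 → posterior Gamma(20, 15)
obs 5: x=2 → posterior Gamma(22, 16)
obs 6: x=0 → posterior Gamma(22, 17)
obs 7: x=1 → posterior Gamma(23, 18)
obs 8: x=3 → posterior Gamma(26, 19)
obs 9: x=2 → posterior Gamma(28, 20)

2684354560000000000000000000000000000/10523016528610349434285830688358359761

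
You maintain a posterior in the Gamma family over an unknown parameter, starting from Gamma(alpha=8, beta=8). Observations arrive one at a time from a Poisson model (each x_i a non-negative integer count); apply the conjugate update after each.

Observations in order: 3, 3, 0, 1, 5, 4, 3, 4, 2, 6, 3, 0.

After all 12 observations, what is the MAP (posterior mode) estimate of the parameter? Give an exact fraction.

obs 1: x=3 → posterior Gamma(11, 9)
obs 2: x=3 → posterior Gamma(14, 10)
obs 3: x=0 → posterior Gamma(14, 11)
obs 4: x=1 → posterior Gamma(15, 12)
obs 5: x=5 → posterior Gamma(20, 13)
obs 6: x=4 → posterior Gamma(24, 14)
obs 7: x=3 → posterior Gamma(27, 15)
obs 8: x=4 → posterior Gamma(31, 16)
obs 9: x=2 → posterior Gamma(33, 17)
obs 10: x=6 → posterior Gamma(39, 18)
obs 11: x=3 → posterior Gamma(42, 19)
obs 12: x=0 → posterior Gamma(42, 20)

41/20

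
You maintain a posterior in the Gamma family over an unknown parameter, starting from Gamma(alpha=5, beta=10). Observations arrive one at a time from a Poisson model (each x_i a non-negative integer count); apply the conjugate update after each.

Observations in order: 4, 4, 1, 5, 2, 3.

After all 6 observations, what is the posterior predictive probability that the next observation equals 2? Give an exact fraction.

23768448754279301278063185100800/98100666009922840441972689847969

obs 1: x=4 → posterior Gamma(9, 11)
obs 2: x=4 → posterior Gamma(13, 12)
obs 3: x=1 → posterior Gamma(14, 13)
obs 4: x=5 → posterior Gamma(19, 14)
obs 5: x=2 → posterior Gamma(21, 15)
obs 6: x=3 → posterior Gamma(24, 16)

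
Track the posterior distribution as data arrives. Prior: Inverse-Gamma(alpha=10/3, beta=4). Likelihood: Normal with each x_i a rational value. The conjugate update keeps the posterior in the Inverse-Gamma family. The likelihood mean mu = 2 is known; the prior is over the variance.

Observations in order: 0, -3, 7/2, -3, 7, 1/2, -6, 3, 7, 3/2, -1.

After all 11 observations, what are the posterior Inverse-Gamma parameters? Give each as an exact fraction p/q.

obs 1: x=0 → posterior Inverse-Gamma(23/6, 6)
obs 2: x=-3 → posterior Inverse-Gamma(13/3, 37/2)
obs 3: x=7/2 → posterior Inverse-Gamma(29/6, 157/8)
obs 4: x=-3 → posterior Inverse-Gamma(16/3, 257/8)
obs 5: x=7 → posterior Inverse-Gamma(35/6, 357/8)
obs 6: x=1/2 → posterior Inverse-Gamma(19/3, 183/4)
obs 7: x=-6 → posterior Inverse-Gamma(41/6, 311/4)
obs 8: x=3 → posterior Inverse-Gamma(22/3, 313/4)
obs 9: x=7 → posterior Inverse-Gamma(47/6, 363/4)
obs 10: x=3/2 → posterior Inverse-Gamma(25/3, 727/8)
obs 11: x=-1 → posterior Inverse-Gamma(53/6, 763/8)

alpha=53/6, beta=763/8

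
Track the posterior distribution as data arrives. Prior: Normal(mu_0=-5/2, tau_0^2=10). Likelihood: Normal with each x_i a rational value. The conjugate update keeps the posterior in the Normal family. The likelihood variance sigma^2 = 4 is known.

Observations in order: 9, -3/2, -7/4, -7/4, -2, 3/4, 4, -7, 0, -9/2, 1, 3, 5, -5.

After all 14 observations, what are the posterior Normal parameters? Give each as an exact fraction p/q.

obs 1: x=9 → posterior Normal(40/7, 20/7)
obs 2: x=-3/2 → posterior Normal(65/24, 5/3)
obs 3: x=-7/4 → posterior Normal(95/68, 20/17)
obs 4: x=-7/4 → posterior Normal(15/22, 10/11)
obs 5: x=-2 → posterior Normal(5/27, 20/27)
obs 6: x=3/4 → posterior Normal(35/128, 5/8)
obs 7: x=4 → posterior Normal(115/148, 20/37)
obs 8: x=-7 → posterior Normal(-25/168, 10/21)
obs 9: x=0 → posterior Normal(-25/188, 20/47)
obs 10: x=-9/2 → posterior Normal(-115/208, 5/13)
obs 11: x=1 → posterior Normal(-5/12, 20/57)
obs 12: x=3 → posterior Normal(-35/248, 10/31)
obs 13: x=5 → posterior Normal(65/268, 20/67)
obs 14: x=-5 → posterior Normal(-35/288, 5/18)

mu_0=-35/288, tau_0^2=5/18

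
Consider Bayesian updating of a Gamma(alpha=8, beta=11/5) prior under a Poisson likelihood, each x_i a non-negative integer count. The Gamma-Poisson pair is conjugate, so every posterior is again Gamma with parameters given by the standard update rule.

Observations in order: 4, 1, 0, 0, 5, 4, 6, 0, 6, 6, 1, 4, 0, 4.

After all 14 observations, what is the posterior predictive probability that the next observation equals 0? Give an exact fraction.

obs 1: x=4 → posterior Gamma(12, 16/5)
obs 2: x=1 → posterior Gamma(13, 21/5)
obs 3: x=0 → posterior Gamma(13, 26/5)
obs 4: x=0 → posterior Gamma(13, 31/5)
obs 5: x=5 → posterior Gamma(18, 36/5)
obs 6: x=4 → posterior Gamma(22, 41/5)
obs 7: x=6 → posterior Gamma(28, 46/5)
obs 8: x=0 → posterior Gamma(28, 51/5)
obs 9: x=6 → posterior Gamma(34, 56/5)
obs 10: x=6 → posterior Gamma(40, 61/5)
obs 11: x=1 → posterior Gamma(41, 66/5)
obs 12: x=4 → posterior Gamma(45, 71/5)
obs 13: x=0 → posterior Gamma(45, 76/5)
obs 14: x=4 → posterior Gamma(49, 81/5)

3279185047850305794305942247355304034928808057449314765118209404186327048164224481412156778321/61719743275000891889656157097647178572528481488193271354630597975761995505019986139696402006016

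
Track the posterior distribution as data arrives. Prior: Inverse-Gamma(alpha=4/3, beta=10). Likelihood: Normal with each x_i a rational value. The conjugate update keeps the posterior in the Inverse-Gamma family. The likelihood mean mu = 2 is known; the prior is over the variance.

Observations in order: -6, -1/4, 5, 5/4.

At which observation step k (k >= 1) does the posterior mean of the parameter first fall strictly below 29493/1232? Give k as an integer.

k = 4

obs 1: x=-6 → posterior Inverse-Gamma(11/6, 42)
obs 2: x=-1/4 → posterior Inverse-Gamma(7/3, 1425/32)
obs 3: x=5 → posterior Inverse-Gamma(17/6, 1569/32)
obs 4: x=5/4 → posterior Inverse-Gamma(10/3, 789/16)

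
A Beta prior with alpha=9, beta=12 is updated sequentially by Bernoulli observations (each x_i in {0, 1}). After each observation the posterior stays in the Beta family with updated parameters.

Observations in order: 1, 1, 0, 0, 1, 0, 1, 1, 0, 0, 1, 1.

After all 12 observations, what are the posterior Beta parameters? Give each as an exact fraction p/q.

obs 1: x=1 → posterior Beta(10, 12)
obs 2: x=1 → posterior Beta(11, 12)
obs 3: x=0 → posterior Beta(11, 13)
obs 4: x=0 → posterior Beta(11, 14)
obs 5: x=1 → posterior Beta(12, 14)
obs 6: x=0 → posterior Beta(12, 15)
obs 7: x=1 → posterior Beta(13, 15)
obs 8: x=1 → posterior Beta(14, 15)
obs 9: x=0 → posterior Beta(14, 16)
obs 10: x=0 → posterior Beta(14, 17)
obs 11: x=1 → posterior Beta(15, 17)
obs 12: x=1 → posterior Beta(16, 17)

alpha=16, beta=17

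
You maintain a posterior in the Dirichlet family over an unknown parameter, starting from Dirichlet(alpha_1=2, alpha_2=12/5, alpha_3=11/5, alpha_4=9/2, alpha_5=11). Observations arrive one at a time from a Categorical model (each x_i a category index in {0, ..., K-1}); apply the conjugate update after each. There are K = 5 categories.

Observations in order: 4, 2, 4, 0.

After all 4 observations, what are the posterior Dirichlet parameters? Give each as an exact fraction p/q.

alpha_1=3, alpha_2=12/5, alpha_3=16/5, alpha_4=9/2, alpha_5=13

obs 1: x=4 → posterior Dirichlet(2, 12/5, 11/5, 9/2, 12)
obs 2: x=2 → posterior Dirichlet(2, 12/5, 16/5, 9/2, 12)
obs 3: x=4 → posterior Dirichlet(2, 12/5, 16/5, 9/2, 13)
obs 4: x=0 → posterior Dirichlet(3, 12/5, 16/5, 9/2, 13)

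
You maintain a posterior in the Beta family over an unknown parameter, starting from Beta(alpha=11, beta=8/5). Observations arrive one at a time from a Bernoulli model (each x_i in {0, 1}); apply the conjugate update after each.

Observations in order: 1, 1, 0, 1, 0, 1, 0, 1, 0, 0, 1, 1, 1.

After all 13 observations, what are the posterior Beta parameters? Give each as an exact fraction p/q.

alpha=19, beta=33/5

obs 1: x=1 → posterior Beta(12, 8/5)
obs 2: x=1 → posterior Beta(13, 8/5)
obs 3: x=0 → posterior Beta(13, 13/5)
obs 4: x=1 → posterior Beta(14, 13/5)
obs 5: x=0 → posterior Beta(14, 18/5)
obs 6: x=1 → posterior Beta(15, 18/5)
obs 7: x=0 → posterior Beta(15, 23/5)
obs 8: x=1 → posterior Beta(16, 23/5)
obs 9: x=0 → posterior Beta(16, 28/5)
obs 10: x=0 → posterior Beta(16, 33/5)
obs 11: x=1 → posterior Beta(17, 33/5)
obs 12: x=1 → posterior Beta(18, 33/5)
obs 13: x=1 → posterior Beta(19, 33/5)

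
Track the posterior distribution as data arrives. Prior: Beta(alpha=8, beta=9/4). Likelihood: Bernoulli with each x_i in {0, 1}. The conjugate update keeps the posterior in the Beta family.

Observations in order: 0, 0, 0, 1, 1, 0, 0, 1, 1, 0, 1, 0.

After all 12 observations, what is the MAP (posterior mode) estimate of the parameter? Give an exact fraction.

obs 1: x=0 → posterior Beta(8, 13/4)
obs 2: x=0 → posterior Beta(8, 17/4)
obs 3: x=0 → posterior Beta(8, 21/4)
obs 4: x=1 → posterior Beta(9, 21/4)
obs 5: x=1 → posterior Beta(10, 21/4)
obs 6: x=0 → posterior Beta(10, 25/4)
obs 7: x=0 → posterior Beta(10, 29/4)
obs 8: x=1 → posterior Beta(11, 29/4)
obs 9: x=1 → posterior Beta(12, 29/4)
obs 10: x=0 → posterior Beta(12, 33/4)
obs 11: x=1 → posterior Beta(13, 33/4)
obs 12: x=0 → posterior Beta(13, 37/4)

16/27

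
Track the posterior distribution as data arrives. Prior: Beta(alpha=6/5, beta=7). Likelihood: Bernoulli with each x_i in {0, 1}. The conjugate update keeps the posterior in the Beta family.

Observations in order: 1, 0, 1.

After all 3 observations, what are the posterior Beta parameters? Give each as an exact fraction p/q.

obs 1: x=1 → posterior Beta(11/5, 7)
obs 2: x=0 → posterior Beta(11/5, 8)
obs 3: x=1 → posterior Beta(16/5, 8)

alpha=16/5, beta=8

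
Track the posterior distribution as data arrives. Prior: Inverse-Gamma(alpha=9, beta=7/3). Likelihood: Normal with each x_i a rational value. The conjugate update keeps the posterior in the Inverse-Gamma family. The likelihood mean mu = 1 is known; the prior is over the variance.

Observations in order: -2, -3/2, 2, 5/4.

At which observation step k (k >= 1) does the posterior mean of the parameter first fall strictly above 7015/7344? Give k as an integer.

obs 1: x=-2 → posterior Inverse-Gamma(19/2, 41/6)
obs 2: x=-3/2 → posterior Inverse-Gamma(10, 239/24)
obs 3: x=2 → posterior Inverse-Gamma(21/2, 251/24)
obs 4: x=5/4 → posterior Inverse-Gamma(11, 1007/96)

k = 2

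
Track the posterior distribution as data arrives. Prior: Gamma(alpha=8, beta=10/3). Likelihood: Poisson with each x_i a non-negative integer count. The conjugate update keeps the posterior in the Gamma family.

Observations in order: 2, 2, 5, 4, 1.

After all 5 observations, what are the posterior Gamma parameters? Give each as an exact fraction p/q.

alpha=22, beta=25/3

obs 1: x=2 → posterior Gamma(10, 13/3)
obs 2: x=2 → posterior Gamma(12, 16/3)
obs 3: x=5 → posterior Gamma(17, 19/3)
obs 4: x=4 → posterior Gamma(21, 22/3)
obs 5: x=1 → posterior Gamma(22, 25/3)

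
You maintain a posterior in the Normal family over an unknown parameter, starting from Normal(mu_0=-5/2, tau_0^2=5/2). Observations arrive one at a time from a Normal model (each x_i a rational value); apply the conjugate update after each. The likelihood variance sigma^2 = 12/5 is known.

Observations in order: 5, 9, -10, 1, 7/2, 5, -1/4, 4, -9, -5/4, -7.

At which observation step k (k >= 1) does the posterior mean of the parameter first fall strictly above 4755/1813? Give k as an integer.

k = 2

obs 1: x=5 → posterior Normal(65/49, 60/49)
obs 2: x=9 → posterior Normal(145/37, 30/37)
obs 3: x=-10 → posterior Normal(40/99, 20/33)
obs 4: x=1 → posterior Normal(65/124, 15/31)
obs 5: x=7/2 → posterior Normal(305/298, 60/149)
obs 6: x=5 → posterior Normal(185/116, 10/29)
obs 7: x=-1/4 → posterior Normal(1085/796, 60/199)
obs 8: x=4 → posterior Normal(1485/896, 15/56)
obs 9: x=-9 → posterior Normal(195/332, 20/83)
obs 10: x=-5/4 → posterior Normal(115/274, 30/137)
obs 11: x=-7 → posterior Normal(-60/299, 60/299)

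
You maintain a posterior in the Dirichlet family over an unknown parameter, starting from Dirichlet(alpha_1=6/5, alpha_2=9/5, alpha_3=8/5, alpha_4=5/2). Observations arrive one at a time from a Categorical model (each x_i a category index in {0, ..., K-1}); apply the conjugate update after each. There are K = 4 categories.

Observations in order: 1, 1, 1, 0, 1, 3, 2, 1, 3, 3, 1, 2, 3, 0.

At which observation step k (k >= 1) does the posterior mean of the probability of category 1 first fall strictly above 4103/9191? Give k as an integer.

obs 1: x=1 → posterior Dirichlet(6/5, 14/5, 8/5, 5/2)
obs 2: x=1 → posterior Dirichlet(6/5, 19/5, 8/5, 5/2)
obs 3: x=1 → posterior Dirichlet(6/5, 24/5, 8/5, 5/2)
obs 4: x=0 → posterior Dirichlet(11/5, 24/5, 8/5, 5/2)
obs 5: x=1 → posterior Dirichlet(11/5, 29/5, 8/5, 5/2)
obs 6: x=3 → posterior Dirichlet(11/5, 29/5, 8/5, 7/2)
obs 7: x=2 → posterior Dirichlet(11/5, 29/5, 13/5, 7/2)
obs 8: x=1 → posterior Dirichlet(11/5, 34/5, 13/5, 7/2)
obs 9: x=3 → posterior Dirichlet(11/5, 34/5, 13/5, 9/2)
obs 10: x=3 → posterior Dirichlet(11/5, 34/5, 13/5, 11/2)
obs 11: x=1 → posterior Dirichlet(11/5, 39/5, 13/5, 11/2)
obs 12: x=2 → posterior Dirichlet(11/5, 39/5, 18/5, 11/2)
obs 13: x=3 → posterior Dirichlet(11/5, 39/5, 18/5, 13/2)
obs 14: x=0 → posterior Dirichlet(16/5, 39/5, 18/5, 13/2)

k = 3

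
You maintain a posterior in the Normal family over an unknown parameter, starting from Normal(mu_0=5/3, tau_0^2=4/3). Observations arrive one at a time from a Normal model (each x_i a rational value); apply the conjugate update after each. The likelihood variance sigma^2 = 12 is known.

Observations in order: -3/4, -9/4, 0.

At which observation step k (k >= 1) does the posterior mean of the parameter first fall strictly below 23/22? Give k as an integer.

k = 3

obs 1: x=-3/4 → posterior Normal(57/40, 6/5)
obs 2: x=-9/4 → posterior Normal(12/11, 12/11)
obs 3: x=0 → posterior Normal(1, 1)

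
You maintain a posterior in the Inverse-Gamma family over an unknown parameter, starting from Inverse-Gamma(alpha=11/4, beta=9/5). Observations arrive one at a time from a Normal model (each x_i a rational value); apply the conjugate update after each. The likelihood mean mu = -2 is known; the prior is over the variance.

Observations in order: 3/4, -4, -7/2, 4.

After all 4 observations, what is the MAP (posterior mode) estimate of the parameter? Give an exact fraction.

4273/920

obs 1: x=3/4 → posterior Inverse-Gamma(13/4, 893/160)
obs 2: x=-4 → posterior Inverse-Gamma(15/4, 1213/160)
obs 3: x=-7/2 → posterior Inverse-Gamma(17/4, 1393/160)
obs 4: x=4 → posterior Inverse-Gamma(19/4, 4273/160)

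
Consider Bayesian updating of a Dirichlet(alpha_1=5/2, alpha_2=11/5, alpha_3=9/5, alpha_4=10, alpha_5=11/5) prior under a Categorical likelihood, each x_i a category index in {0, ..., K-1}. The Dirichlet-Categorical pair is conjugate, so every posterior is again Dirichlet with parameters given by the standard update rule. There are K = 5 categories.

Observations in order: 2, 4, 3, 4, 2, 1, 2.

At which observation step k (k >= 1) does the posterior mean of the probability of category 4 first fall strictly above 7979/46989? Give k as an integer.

k = 4

obs 1: x=2 → posterior Dirichlet(5/2, 11/5, 14/5, 10, 11/5)
obs 2: x=4 → posterior Dirichlet(5/2, 11/5, 14/5, 10, 16/5)
obs 3: x=3 → posterior Dirichlet(5/2, 11/5, 14/5, 11, 16/5)
obs 4: x=4 → posterior Dirichlet(5/2, 11/5, 14/5, 11, 21/5)
obs 5: x=2 → posterior Dirichlet(5/2, 11/5, 19/5, 11, 21/5)
obs 6: x=1 → posterior Dirichlet(5/2, 16/5, 19/5, 11, 21/5)
obs 7: x=2 → posterior Dirichlet(5/2, 16/5, 24/5, 11, 21/5)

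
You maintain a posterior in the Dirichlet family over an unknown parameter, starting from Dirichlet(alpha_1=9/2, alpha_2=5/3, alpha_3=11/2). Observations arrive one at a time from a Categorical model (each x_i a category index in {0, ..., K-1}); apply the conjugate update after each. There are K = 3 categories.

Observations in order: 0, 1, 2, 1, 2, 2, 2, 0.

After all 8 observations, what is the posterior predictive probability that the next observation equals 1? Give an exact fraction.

11/59

obs 1: x=0 → posterior Dirichlet(11/2, 5/3, 11/2)
obs 2: x=1 → posterior Dirichlet(11/2, 8/3, 11/2)
obs 3: x=2 → posterior Dirichlet(11/2, 8/3, 13/2)
obs 4: x=1 → posterior Dirichlet(11/2, 11/3, 13/2)
obs 5: x=2 → posterior Dirichlet(11/2, 11/3, 15/2)
obs 6: x=2 → posterior Dirichlet(11/2, 11/3, 17/2)
obs 7: x=2 → posterior Dirichlet(11/2, 11/3, 19/2)
obs 8: x=0 → posterior Dirichlet(13/2, 11/3, 19/2)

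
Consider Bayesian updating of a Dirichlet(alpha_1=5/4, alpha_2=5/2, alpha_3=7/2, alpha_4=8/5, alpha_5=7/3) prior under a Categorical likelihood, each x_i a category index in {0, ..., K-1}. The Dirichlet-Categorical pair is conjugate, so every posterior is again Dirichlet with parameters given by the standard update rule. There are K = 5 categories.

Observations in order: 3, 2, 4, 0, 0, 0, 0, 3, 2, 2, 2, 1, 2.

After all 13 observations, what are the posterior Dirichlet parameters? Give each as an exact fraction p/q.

obs 1: x=3 → posterior Dirichlet(5/4, 5/2, 7/2, 13/5, 7/3)
obs 2: x=2 → posterior Dirichlet(5/4, 5/2, 9/2, 13/5, 7/3)
obs 3: x=4 → posterior Dirichlet(5/4, 5/2, 9/2, 13/5, 10/3)
obs 4: x=0 → posterior Dirichlet(9/4, 5/2, 9/2, 13/5, 10/3)
obs 5: x=0 → posterior Dirichlet(13/4, 5/2, 9/2, 13/5, 10/3)
obs 6: x=0 → posterior Dirichlet(17/4, 5/2, 9/2, 13/5, 10/3)
obs 7: x=0 → posterior Dirichlet(21/4, 5/2, 9/2, 13/5, 10/3)
obs 8: x=3 → posterior Dirichlet(21/4, 5/2, 9/2, 18/5, 10/3)
obs 9: x=2 → posterior Dirichlet(21/4, 5/2, 11/2, 18/5, 10/3)
obs 10: x=2 → posterior Dirichlet(21/4, 5/2, 13/2, 18/5, 10/3)
obs 11: x=2 → posterior Dirichlet(21/4, 5/2, 15/2, 18/5, 10/3)
obs 12: x=1 → posterior Dirichlet(21/4, 7/2, 15/2, 18/5, 10/3)
obs 13: x=2 → posterior Dirichlet(21/4, 7/2, 17/2, 18/5, 10/3)

alpha_1=21/4, alpha_2=7/2, alpha_3=17/2, alpha_4=18/5, alpha_5=10/3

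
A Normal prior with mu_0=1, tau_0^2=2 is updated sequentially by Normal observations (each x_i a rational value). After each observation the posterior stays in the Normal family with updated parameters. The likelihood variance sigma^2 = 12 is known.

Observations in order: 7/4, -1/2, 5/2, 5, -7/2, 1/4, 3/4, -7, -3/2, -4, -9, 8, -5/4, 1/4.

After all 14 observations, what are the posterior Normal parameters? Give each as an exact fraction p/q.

obs 1: x=7/4 → posterior Normal(31/28, 12/7)
obs 2: x=-1/2 → posterior Normal(29/32, 3/2)
obs 3: x=5/2 → posterior Normal(13/12, 4/3)
obs 4: x=5 → posterior Normal(59/40, 6/5)
obs 5: x=-7/2 → posterior Normal(45/44, 12/11)
obs 6: x=1/4 → posterior Normal(23/24, 1)
obs 7: x=3/4 → posterior Normal(49/52, 12/13)
obs 8: x=-7 → posterior Normal(3/8, 6/7)
obs 9: x=-3/2 → posterior Normal(1/4, 4/5)
obs 10: x=-4 → posterior Normal(-1/64, 3/4)
obs 11: x=-9 → posterior Normal(-37/68, 12/17)
obs 12: x=8 → posterior Normal(-5/72, 2/3)
obs 13: x=-5/4 → posterior Normal(-5/38, 12/19)
obs 14: x=1/4 → posterior Normal(-9/80, 3/5)

mu_0=-9/80, tau_0^2=3/5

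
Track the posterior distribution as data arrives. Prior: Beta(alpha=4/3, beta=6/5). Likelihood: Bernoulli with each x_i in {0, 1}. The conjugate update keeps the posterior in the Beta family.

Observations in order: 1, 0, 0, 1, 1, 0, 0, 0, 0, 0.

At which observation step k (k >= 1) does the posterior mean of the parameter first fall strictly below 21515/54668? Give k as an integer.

obs 1: x=1 → posterior Beta(7/3, 6/5)
obs 2: x=0 → posterior Beta(7/3, 11/5)
obs 3: x=0 → posterior Beta(7/3, 16/5)
obs 4: x=1 → posterior Beta(10/3, 16/5)
obs 5: x=1 → posterior Beta(13/3, 16/5)
obs 6: x=0 → posterior Beta(13/3, 21/5)
obs 7: x=0 → posterior Beta(13/3, 26/5)
obs 8: x=0 → posterior Beta(13/3, 31/5)
obs 9: x=0 → posterior Beta(13/3, 36/5)
obs 10: x=0 → posterior Beta(13/3, 41/5)

k = 9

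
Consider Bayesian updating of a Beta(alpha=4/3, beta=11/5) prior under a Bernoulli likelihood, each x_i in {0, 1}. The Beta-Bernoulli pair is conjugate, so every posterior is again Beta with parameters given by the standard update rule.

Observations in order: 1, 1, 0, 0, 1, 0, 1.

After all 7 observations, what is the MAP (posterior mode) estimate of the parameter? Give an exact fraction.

65/128

obs 1: x=1 → posterior Beta(7/3, 11/5)
obs 2: x=1 → posterior Beta(10/3, 11/5)
obs 3: x=0 → posterior Beta(10/3, 16/5)
obs 4: x=0 → posterior Beta(10/3, 21/5)
obs 5: x=1 → posterior Beta(13/3, 21/5)
obs 6: x=0 → posterior Beta(13/3, 26/5)
obs 7: x=1 → posterior Beta(16/3, 26/5)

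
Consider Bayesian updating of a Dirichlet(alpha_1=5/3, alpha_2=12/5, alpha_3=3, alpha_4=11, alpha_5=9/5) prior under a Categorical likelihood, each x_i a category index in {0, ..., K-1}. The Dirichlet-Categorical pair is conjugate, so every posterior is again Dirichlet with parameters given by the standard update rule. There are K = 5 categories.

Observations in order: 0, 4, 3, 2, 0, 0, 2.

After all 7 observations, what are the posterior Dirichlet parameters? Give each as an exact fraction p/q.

alpha_1=14/3, alpha_2=12/5, alpha_3=5, alpha_4=12, alpha_5=14/5

obs 1: x=0 → posterior Dirichlet(8/3, 12/5, 3, 11, 9/5)
obs 2: x=4 → posterior Dirichlet(8/3, 12/5, 3, 11, 14/5)
obs 3: x=3 → posterior Dirichlet(8/3, 12/5, 3, 12, 14/5)
obs 4: x=2 → posterior Dirichlet(8/3, 12/5, 4, 12, 14/5)
obs 5: x=0 → posterior Dirichlet(11/3, 12/5, 4, 12, 14/5)
obs 6: x=0 → posterior Dirichlet(14/3, 12/5, 4, 12, 14/5)
obs 7: x=2 → posterior Dirichlet(14/3, 12/5, 5, 12, 14/5)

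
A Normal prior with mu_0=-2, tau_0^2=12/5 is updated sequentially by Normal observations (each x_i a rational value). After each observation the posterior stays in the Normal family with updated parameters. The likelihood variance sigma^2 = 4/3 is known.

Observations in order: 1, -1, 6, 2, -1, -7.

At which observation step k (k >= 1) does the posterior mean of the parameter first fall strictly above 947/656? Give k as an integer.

obs 1: x=1 → posterior Normal(-1/14, 6/7)
obs 2: x=-1 → posterior Normal(-10/23, 12/23)
obs 3: x=6 → posterior Normal(11/8, 3/8)
obs 4: x=2 → posterior Normal(62/41, 12/41)
obs 5: x=-1 → posterior Normal(53/50, 6/25)
obs 6: x=-7 → posterior Normal(-10/59, 12/59)

k = 4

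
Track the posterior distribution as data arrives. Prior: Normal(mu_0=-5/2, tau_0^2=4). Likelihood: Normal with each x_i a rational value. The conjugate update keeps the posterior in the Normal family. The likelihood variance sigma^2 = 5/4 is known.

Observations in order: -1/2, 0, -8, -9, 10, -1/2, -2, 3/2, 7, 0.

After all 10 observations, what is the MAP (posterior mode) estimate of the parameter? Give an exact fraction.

obs 1: x=-1/2 → posterior Normal(-41/42, 20/21)
obs 2: x=0 → posterior Normal(-41/74, 20/37)
obs 3: x=-8 → posterior Normal(-297/106, 20/53)
obs 4: x=-9 → posterior Normal(-195/46, 20/69)
obs 5: x=10 → posterior Normal(-53/34, 4/17)
obs 6: x=-1/2 → posterior Normal(-281/202, 20/101)
obs 7: x=-2 → posterior Normal(-115/78, 20/117)
obs 8: x=3/2 → posterior Normal(-297/266, 20/133)
obs 9: x=7 → posterior Normal(-73/298, 20/149)
obs 10: x=0 → posterior Normal(-73/330, 4/33)

-73/330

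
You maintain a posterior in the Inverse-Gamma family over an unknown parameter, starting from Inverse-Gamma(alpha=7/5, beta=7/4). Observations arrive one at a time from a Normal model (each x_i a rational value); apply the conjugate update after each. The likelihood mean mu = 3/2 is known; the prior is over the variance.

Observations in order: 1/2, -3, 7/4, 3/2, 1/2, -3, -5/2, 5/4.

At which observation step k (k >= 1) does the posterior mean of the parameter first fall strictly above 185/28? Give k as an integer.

k = 2

obs 1: x=1/2 → posterior Inverse-Gamma(19/10, 9/4)
obs 2: x=-3 → posterior Inverse-Gamma(12/5, 99/8)
obs 3: x=7/4 → posterior Inverse-Gamma(29/10, 397/32)
obs 4: x=3/2 → posterior Inverse-Gamma(17/5, 397/32)
obs 5: x=1/2 → posterior Inverse-Gamma(39/10, 413/32)
obs 6: x=-3 → posterior Inverse-Gamma(22/5, 737/32)
obs 7: x=-5/2 → posterior Inverse-Gamma(49/10, 993/32)
obs 8: x=5/4 → posterior Inverse-Gamma(27/5, 497/16)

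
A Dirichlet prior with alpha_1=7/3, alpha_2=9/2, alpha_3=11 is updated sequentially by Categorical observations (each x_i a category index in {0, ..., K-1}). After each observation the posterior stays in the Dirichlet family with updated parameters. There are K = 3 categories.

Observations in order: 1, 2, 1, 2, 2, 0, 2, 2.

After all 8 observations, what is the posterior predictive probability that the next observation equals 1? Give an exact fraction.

39/155

obs 1: x=1 → posterior Dirichlet(7/3, 11/2, 11)
obs 2: x=2 → posterior Dirichlet(7/3, 11/2, 12)
obs 3: x=1 → posterior Dirichlet(7/3, 13/2, 12)
obs 4: x=2 → posterior Dirichlet(7/3, 13/2, 13)
obs 5: x=2 → posterior Dirichlet(7/3, 13/2, 14)
obs 6: x=0 → posterior Dirichlet(10/3, 13/2, 14)
obs 7: x=2 → posterior Dirichlet(10/3, 13/2, 15)
obs 8: x=2 → posterior Dirichlet(10/3, 13/2, 16)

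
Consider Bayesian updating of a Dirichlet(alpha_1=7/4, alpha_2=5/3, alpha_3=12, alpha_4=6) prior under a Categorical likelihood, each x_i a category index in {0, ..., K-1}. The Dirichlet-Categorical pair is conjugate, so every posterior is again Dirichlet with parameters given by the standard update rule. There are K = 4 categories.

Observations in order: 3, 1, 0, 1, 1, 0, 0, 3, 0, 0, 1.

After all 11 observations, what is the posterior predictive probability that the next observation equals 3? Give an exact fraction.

96/389

obs 1: x=3 → posterior Dirichlet(7/4, 5/3, 12, 7)
obs 2: x=1 → posterior Dirichlet(7/4, 8/3, 12, 7)
obs 3: x=0 → posterior Dirichlet(11/4, 8/3, 12, 7)
obs 4: x=1 → posterior Dirichlet(11/4, 11/3, 12, 7)
obs 5: x=1 → posterior Dirichlet(11/4, 14/3, 12, 7)
obs 6: x=0 → posterior Dirichlet(15/4, 14/3, 12, 7)
obs 7: x=0 → posterior Dirichlet(19/4, 14/3, 12, 7)
obs 8: x=3 → posterior Dirichlet(19/4, 14/3, 12, 8)
obs 9: x=0 → posterior Dirichlet(23/4, 14/3, 12, 8)
obs 10: x=0 → posterior Dirichlet(27/4, 14/3, 12, 8)
obs 11: x=1 → posterior Dirichlet(27/4, 17/3, 12, 8)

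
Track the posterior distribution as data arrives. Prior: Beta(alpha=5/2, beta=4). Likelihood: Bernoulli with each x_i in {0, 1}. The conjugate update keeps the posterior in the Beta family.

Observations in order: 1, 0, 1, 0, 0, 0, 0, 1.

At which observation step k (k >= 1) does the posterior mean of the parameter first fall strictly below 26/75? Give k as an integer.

k = 7

obs 1: x=1 → posterior Beta(7/2, 4)
obs 2: x=0 → posterior Beta(7/2, 5)
obs 3: x=1 → posterior Beta(9/2, 5)
obs 4: x=0 → posterior Beta(9/2, 6)
obs 5: x=0 → posterior Beta(9/2, 7)
obs 6: x=0 → posterior Beta(9/2, 8)
obs 7: x=0 → posterior Beta(9/2, 9)
obs 8: x=1 → posterior Beta(11/2, 9)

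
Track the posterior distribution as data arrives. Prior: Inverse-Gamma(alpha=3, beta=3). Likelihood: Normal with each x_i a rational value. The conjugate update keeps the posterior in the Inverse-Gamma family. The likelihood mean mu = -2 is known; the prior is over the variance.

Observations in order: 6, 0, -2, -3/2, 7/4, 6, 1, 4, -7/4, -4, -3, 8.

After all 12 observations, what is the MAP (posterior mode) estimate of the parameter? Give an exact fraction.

2419/160

obs 1: x=6 → posterior Inverse-Gamma(7/2, 35)
obs 2: x=0 → posterior Inverse-Gamma(4, 37)
obs 3: x=-2 → posterior Inverse-Gamma(9/2, 37)
obs 4: x=-3/2 → posterior Inverse-Gamma(5, 297/8)
obs 5: x=7/4 → posterior Inverse-Gamma(11/2, 1413/32)
obs 6: x=6 → posterior Inverse-Gamma(6, 2437/32)
obs 7: x=1 → posterior Inverse-Gamma(13/2, 2581/32)
obs 8: x=4 → posterior Inverse-Gamma(7, 3157/32)
obs 9: x=-7/4 → posterior Inverse-Gamma(15/2, 1579/16)
obs 10: x=-4 → posterior Inverse-Gamma(8, 1611/16)
obs 11: x=-3 → posterior Inverse-Gamma(17/2, 1619/16)
obs 12: x=8 → posterior Inverse-Gamma(9, 2419/16)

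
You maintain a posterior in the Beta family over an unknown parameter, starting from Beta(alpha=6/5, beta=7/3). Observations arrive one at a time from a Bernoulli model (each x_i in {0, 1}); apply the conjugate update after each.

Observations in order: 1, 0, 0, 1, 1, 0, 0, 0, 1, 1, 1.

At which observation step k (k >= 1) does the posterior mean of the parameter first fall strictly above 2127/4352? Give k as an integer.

k = 5

obs 1: x=1 → posterior Beta(11/5, 7/3)
obs 2: x=0 → posterior Beta(11/5, 10/3)
obs 3: x=0 → posterior Beta(11/5, 13/3)
obs 4: x=1 → posterior Beta(16/5, 13/3)
obs 5: x=1 → posterior Beta(21/5, 13/3)
obs 6: x=0 → posterior Beta(21/5, 16/3)
obs 7: x=0 → posterior Beta(21/5, 19/3)
obs 8: x=0 → posterior Beta(21/5, 22/3)
obs 9: x=1 → posterior Beta(26/5, 22/3)
obs 10: x=1 → posterior Beta(31/5, 22/3)
obs 11: x=1 → posterior Beta(36/5, 22/3)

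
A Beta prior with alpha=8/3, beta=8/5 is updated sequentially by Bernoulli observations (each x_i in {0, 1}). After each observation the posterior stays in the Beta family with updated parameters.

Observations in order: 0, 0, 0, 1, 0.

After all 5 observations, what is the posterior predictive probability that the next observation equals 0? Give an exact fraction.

84/139

obs 1: x=0 → posterior Beta(8/3, 13/5)
obs 2: x=0 → posterior Beta(8/3, 18/5)
obs 3: x=0 → posterior Beta(8/3, 23/5)
obs 4: x=1 → posterior Beta(11/3, 23/5)
obs 5: x=0 → posterior Beta(11/3, 28/5)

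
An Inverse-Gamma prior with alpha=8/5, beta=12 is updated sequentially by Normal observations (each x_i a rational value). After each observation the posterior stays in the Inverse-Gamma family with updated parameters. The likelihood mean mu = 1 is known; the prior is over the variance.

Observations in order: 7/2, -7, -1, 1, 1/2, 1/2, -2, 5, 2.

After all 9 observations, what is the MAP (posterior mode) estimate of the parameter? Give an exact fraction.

2495/284

obs 1: x=7/2 → posterior Inverse-Gamma(21/10, 121/8)
obs 2: x=-7 → posterior Inverse-Gamma(13/5, 377/8)
obs 3: x=-1 → posterior Inverse-Gamma(31/10, 393/8)
obs 4: x=1 → posterior Inverse-Gamma(18/5, 393/8)
obs 5: x=1/2 → posterior Inverse-Gamma(41/10, 197/4)
obs 6: x=1/2 → posterior Inverse-Gamma(23/5, 395/8)
obs 7: x=-2 → posterior Inverse-Gamma(51/10, 431/8)
obs 8: x=5 → posterior Inverse-Gamma(28/5, 495/8)
obs 9: x=2 → posterior Inverse-Gamma(61/10, 499/8)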